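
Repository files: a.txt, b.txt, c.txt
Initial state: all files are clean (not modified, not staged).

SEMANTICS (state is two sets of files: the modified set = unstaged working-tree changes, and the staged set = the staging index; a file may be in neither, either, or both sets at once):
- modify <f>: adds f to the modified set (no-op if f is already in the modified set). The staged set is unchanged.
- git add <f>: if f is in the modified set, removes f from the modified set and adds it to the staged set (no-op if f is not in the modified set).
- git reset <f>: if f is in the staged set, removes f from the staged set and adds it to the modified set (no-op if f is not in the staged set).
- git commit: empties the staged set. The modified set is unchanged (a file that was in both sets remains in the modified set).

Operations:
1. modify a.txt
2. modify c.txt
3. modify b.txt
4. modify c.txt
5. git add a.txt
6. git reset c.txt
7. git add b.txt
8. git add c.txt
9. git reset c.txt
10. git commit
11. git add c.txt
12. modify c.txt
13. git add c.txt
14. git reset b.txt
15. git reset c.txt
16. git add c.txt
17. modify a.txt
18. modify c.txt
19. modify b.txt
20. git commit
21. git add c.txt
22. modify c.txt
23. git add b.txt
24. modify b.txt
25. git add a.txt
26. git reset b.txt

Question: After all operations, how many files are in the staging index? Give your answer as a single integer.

After op 1 (modify a.txt): modified={a.txt} staged={none}
After op 2 (modify c.txt): modified={a.txt, c.txt} staged={none}
After op 3 (modify b.txt): modified={a.txt, b.txt, c.txt} staged={none}
After op 4 (modify c.txt): modified={a.txt, b.txt, c.txt} staged={none}
After op 5 (git add a.txt): modified={b.txt, c.txt} staged={a.txt}
After op 6 (git reset c.txt): modified={b.txt, c.txt} staged={a.txt}
After op 7 (git add b.txt): modified={c.txt} staged={a.txt, b.txt}
After op 8 (git add c.txt): modified={none} staged={a.txt, b.txt, c.txt}
After op 9 (git reset c.txt): modified={c.txt} staged={a.txt, b.txt}
After op 10 (git commit): modified={c.txt} staged={none}
After op 11 (git add c.txt): modified={none} staged={c.txt}
After op 12 (modify c.txt): modified={c.txt} staged={c.txt}
After op 13 (git add c.txt): modified={none} staged={c.txt}
After op 14 (git reset b.txt): modified={none} staged={c.txt}
After op 15 (git reset c.txt): modified={c.txt} staged={none}
After op 16 (git add c.txt): modified={none} staged={c.txt}
After op 17 (modify a.txt): modified={a.txt} staged={c.txt}
After op 18 (modify c.txt): modified={a.txt, c.txt} staged={c.txt}
After op 19 (modify b.txt): modified={a.txt, b.txt, c.txt} staged={c.txt}
After op 20 (git commit): modified={a.txt, b.txt, c.txt} staged={none}
After op 21 (git add c.txt): modified={a.txt, b.txt} staged={c.txt}
After op 22 (modify c.txt): modified={a.txt, b.txt, c.txt} staged={c.txt}
After op 23 (git add b.txt): modified={a.txt, c.txt} staged={b.txt, c.txt}
After op 24 (modify b.txt): modified={a.txt, b.txt, c.txt} staged={b.txt, c.txt}
After op 25 (git add a.txt): modified={b.txt, c.txt} staged={a.txt, b.txt, c.txt}
After op 26 (git reset b.txt): modified={b.txt, c.txt} staged={a.txt, c.txt}
Final staged set: {a.txt, c.txt} -> count=2

Answer: 2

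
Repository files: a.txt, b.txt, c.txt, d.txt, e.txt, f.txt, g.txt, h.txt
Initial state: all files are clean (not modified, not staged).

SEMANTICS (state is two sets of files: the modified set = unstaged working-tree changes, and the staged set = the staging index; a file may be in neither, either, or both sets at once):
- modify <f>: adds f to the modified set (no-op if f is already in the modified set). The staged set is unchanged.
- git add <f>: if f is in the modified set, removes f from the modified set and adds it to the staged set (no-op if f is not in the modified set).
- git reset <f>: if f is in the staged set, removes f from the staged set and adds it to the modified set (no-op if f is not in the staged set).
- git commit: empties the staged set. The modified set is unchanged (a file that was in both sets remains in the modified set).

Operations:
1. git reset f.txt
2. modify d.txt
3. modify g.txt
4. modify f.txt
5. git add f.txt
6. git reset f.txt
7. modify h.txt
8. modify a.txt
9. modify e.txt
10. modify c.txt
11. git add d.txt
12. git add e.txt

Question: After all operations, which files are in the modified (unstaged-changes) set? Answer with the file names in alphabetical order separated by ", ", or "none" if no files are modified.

Answer: a.txt, c.txt, f.txt, g.txt, h.txt

Derivation:
After op 1 (git reset f.txt): modified={none} staged={none}
After op 2 (modify d.txt): modified={d.txt} staged={none}
After op 3 (modify g.txt): modified={d.txt, g.txt} staged={none}
After op 4 (modify f.txt): modified={d.txt, f.txt, g.txt} staged={none}
After op 5 (git add f.txt): modified={d.txt, g.txt} staged={f.txt}
After op 6 (git reset f.txt): modified={d.txt, f.txt, g.txt} staged={none}
After op 7 (modify h.txt): modified={d.txt, f.txt, g.txt, h.txt} staged={none}
After op 8 (modify a.txt): modified={a.txt, d.txt, f.txt, g.txt, h.txt} staged={none}
After op 9 (modify e.txt): modified={a.txt, d.txt, e.txt, f.txt, g.txt, h.txt} staged={none}
After op 10 (modify c.txt): modified={a.txt, c.txt, d.txt, e.txt, f.txt, g.txt, h.txt} staged={none}
After op 11 (git add d.txt): modified={a.txt, c.txt, e.txt, f.txt, g.txt, h.txt} staged={d.txt}
After op 12 (git add e.txt): modified={a.txt, c.txt, f.txt, g.txt, h.txt} staged={d.txt, e.txt}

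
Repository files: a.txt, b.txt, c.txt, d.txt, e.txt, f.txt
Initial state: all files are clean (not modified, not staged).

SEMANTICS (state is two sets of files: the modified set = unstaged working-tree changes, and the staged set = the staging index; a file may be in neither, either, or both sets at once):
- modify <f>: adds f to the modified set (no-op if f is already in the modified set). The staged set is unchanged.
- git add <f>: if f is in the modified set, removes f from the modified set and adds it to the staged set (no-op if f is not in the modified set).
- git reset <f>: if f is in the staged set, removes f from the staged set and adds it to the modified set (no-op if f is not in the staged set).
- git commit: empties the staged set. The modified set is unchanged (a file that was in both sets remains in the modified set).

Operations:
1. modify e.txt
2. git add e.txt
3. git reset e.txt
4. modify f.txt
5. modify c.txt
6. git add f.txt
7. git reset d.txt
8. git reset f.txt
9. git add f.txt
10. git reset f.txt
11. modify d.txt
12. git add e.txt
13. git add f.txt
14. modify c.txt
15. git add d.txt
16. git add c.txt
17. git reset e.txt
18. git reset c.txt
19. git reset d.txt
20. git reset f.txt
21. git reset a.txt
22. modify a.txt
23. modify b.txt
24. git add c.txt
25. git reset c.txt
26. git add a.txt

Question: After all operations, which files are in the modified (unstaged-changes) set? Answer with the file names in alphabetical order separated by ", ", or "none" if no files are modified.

After op 1 (modify e.txt): modified={e.txt} staged={none}
After op 2 (git add e.txt): modified={none} staged={e.txt}
After op 3 (git reset e.txt): modified={e.txt} staged={none}
After op 4 (modify f.txt): modified={e.txt, f.txt} staged={none}
After op 5 (modify c.txt): modified={c.txt, e.txt, f.txt} staged={none}
After op 6 (git add f.txt): modified={c.txt, e.txt} staged={f.txt}
After op 7 (git reset d.txt): modified={c.txt, e.txt} staged={f.txt}
After op 8 (git reset f.txt): modified={c.txt, e.txt, f.txt} staged={none}
After op 9 (git add f.txt): modified={c.txt, e.txt} staged={f.txt}
After op 10 (git reset f.txt): modified={c.txt, e.txt, f.txt} staged={none}
After op 11 (modify d.txt): modified={c.txt, d.txt, e.txt, f.txt} staged={none}
After op 12 (git add e.txt): modified={c.txt, d.txt, f.txt} staged={e.txt}
After op 13 (git add f.txt): modified={c.txt, d.txt} staged={e.txt, f.txt}
After op 14 (modify c.txt): modified={c.txt, d.txt} staged={e.txt, f.txt}
After op 15 (git add d.txt): modified={c.txt} staged={d.txt, e.txt, f.txt}
After op 16 (git add c.txt): modified={none} staged={c.txt, d.txt, e.txt, f.txt}
After op 17 (git reset e.txt): modified={e.txt} staged={c.txt, d.txt, f.txt}
After op 18 (git reset c.txt): modified={c.txt, e.txt} staged={d.txt, f.txt}
After op 19 (git reset d.txt): modified={c.txt, d.txt, e.txt} staged={f.txt}
After op 20 (git reset f.txt): modified={c.txt, d.txt, e.txt, f.txt} staged={none}
After op 21 (git reset a.txt): modified={c.txt, d.txt, e.txt, f.txt} staged={none}
After op 22 (modify a.txt): modified={a.txt, c.txt, d.txt, e.txt, f.txt} staged={none}
After op 23 (modify b.txt): modified={a.txt, b.txt, c.txt, d.txt, e.txt, f.txt} staged={none}
After op 24 (git add c.txt): modified={a.txt, b.txt, d.txt, e.txt, f.txt} staged={c.txt}
After op 25 (git reset c.txt): modified={a.txt, b.txt, c.txt, d.txt, e.txt, f.txt} staged={none}
After op 26 (git add a.txt): modified={b.txt, c.txt, d.txt, e.txt, f.txt} staged={a.txt}

Answer: b.txt, c.txt, d.txt, e.txt, f.txt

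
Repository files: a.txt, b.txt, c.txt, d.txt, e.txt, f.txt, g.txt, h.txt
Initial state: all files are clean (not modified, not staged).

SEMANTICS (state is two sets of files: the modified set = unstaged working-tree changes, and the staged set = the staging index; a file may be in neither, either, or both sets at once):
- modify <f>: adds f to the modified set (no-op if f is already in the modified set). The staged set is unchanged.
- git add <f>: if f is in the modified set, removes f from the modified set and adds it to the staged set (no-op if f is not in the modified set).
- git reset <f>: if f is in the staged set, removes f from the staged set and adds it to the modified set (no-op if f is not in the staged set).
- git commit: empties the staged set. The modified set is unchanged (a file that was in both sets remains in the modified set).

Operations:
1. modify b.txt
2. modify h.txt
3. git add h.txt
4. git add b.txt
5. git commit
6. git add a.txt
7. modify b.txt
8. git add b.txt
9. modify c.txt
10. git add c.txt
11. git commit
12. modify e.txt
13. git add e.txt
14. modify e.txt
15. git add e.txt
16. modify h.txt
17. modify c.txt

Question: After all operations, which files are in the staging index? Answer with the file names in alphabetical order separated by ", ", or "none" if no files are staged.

After op 1 (modify b.txt): modified={b.txt} staged={none}
After op 2 (modify h.txt): modified={b.txt, h.txt} staged={none}
After op 3 (git add h.txt): modified={b.txt} staged={h.txt}
After op 4 (git add b.txt): modified={none} staged={b.txt, h.txt}
After op 5 (git commit): modified={none} staged={none}
After op 6 (git add a.txt): modified={none} staged={none}
After op 7 (modify b.txt): modified={b.txt} staged={none}
After op 8 (git add b.txt): modified={none} staged={b.txt}
After op 9 (modify c.txt): modified={c.txt} staged={b.txt}
After op 10 (git add c.txt): modified={none} staged={b.txt, c.txt}
After op 11 (git commit): modified={none} staged={none}
After op 12 (modify e.txt): modified={e.txt} staged={none}
After op 13 (git add e.txt): modified={none} staged={e.txt}
After op 14 (modify e.txt): modified={e.txt} staged={e.txt}
After op 15 (git add e.txt): modified={none} staged={e.txt}
After op 16 (modify h.txt): modified={h.txt} staged={e.txt}
After op 17 (modify c.txt): modified={c.txt, h.txt} staged={e.txt}

Answer: e.txt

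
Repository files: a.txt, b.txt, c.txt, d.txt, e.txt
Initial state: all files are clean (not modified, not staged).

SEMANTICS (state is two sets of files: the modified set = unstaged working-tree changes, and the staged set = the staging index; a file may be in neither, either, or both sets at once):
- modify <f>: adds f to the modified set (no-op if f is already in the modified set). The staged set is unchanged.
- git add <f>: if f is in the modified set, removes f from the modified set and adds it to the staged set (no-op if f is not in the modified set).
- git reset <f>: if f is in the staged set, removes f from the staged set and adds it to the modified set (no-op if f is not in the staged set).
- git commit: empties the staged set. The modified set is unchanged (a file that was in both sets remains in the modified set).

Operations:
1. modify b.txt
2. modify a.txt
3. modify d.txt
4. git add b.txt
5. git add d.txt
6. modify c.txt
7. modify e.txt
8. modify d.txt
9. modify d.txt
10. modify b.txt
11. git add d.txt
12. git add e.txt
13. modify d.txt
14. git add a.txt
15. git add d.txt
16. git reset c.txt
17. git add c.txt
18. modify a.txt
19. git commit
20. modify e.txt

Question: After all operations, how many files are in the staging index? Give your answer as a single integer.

Answer: 0

Derivation:
After op 1 (modify b.txt): modified={b.txt} staged={none}
After op 2 (modify a.txt): modified={a.txt, b.txt} staged={none}
After op 3 (modify d.txt): modified={a.txt, b.txt, d.txt} staged={none}
After op 4 (git add b.txt): modified={a.txt, d.txt} staged={b.txt}
After op 5 (git add d.txt): modified={a.txt} staged={b.txt, d.txt}
After op 6 (modify c.txt): modified={a.txt, c.txt} staged={b.txt, d.txt}
After op 7 (modify e.txt): modified={a.txt, c.txt, e.txt} staged={b.txt, d.txt}
After op 8 (modify d.txt): modified={a.txt, c.txt, d.txt, e.txt} staged={b.txt, d.txt}
After op 9 (modify d.txt): modified={a.txt, c.txt, d.txt, e.txt} staged={b.txt, d.txt}
After op 10 (modify b.txt): modified={a.txt, b.txt, c.txt, d.txt, e.txt} staged={b.txt, d.txt}
After op 11 (git add d.txt): modified={a.txt, b.txt, c.txt, e.txt} staged={b.txt, d.txt}
After op 12 (git add e.txt): modified={a.txt, b.txt, c.txt} staged={b.txt, d.txt, e.txt}
After op 13 (modify d.txt): modified={a.txt, b.txt, c.txt, d.txt} staged={b.txt, d.txt, e.txt}
After op 14 (git add a.txt): modified={b.txt, c.txt, d.txt} staged={a.txt, b.txt, d.txt, e.txt}
After op 15 (git add d.txt): modified={b.txt, c.txt} staged={a.txt, b.txt, d.txt, e.txt}
After op 16 (git reset c.txt): modified={b.txt, c.txt} staged={a.txt, b.txt, d.txt, e.txt}
After op 17 (git add c.txt): modified={b.txt} staged={a.txt, b.txt, c.txt, d.txt, e.txt}
After op 18 (modify a.txt): modified={a.txt, b.txt} staged={a.txt, b.txt, c.txt, d.txt, e.txt}
After op 19 (git commit): modified={a.txt, b.txt} staged={none}
After op 20 (modify e.txt): modified={a.txt, b.txt, e.txt} staged={none}
Final staged set: {none} -> count=0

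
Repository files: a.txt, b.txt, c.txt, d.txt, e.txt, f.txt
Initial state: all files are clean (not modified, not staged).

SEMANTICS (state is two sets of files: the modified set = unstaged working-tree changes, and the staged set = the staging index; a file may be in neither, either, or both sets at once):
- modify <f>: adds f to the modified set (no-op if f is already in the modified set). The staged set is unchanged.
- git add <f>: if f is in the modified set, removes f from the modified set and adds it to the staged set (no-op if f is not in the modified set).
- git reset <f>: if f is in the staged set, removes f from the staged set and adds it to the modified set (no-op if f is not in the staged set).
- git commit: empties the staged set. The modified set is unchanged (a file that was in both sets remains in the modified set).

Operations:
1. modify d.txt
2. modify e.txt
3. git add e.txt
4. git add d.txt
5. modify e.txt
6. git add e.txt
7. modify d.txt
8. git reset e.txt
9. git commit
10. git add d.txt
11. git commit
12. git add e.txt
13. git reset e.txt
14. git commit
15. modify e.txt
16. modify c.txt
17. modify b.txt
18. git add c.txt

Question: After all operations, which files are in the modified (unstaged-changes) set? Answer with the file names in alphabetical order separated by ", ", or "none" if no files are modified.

Answer: b.txt, e.txt

Derivation:
After op 1 (modify d.txt): modified={d.txt} staged={none}
After op 2 (modify e.txt): modified={d.txt, e.txt} staged={none}
After op 3 (git add e.txt): modified={d.txt} staged={e.txt}
After op 4 (git add d.txt): modified={none} staged={d.txt, e.txt}
After op 5 (modify e.txt): modified={e.txt} staged={d.txt, e.txt}
After op 6 (git add e.txt): modified={none} staged={d.txt, e.txt}
After op 7 (modify d.txt): modified={d.txt} staged={d.txt, e.txt}
After op 8 (git reset e.txt): modified={d.txt, e.txt} staged={d.txt}
After op 9 (git commit): modified={d.txt, e.txt} staged={none}
After op 10 (git add d.txt): modified={e.txt} staged={d.txt}
After op 11 (git commit): modified={e.txt} staged={none}
After op 12 (git add e.txt): modified={none} staged={e.txt}
After op 13 (git reset e.txt): modified={e.txt} staged={none}
After op 14 (git commit): modified={e.txt} staged={none}
After op 15 (modify e.txt): modified={e.txt} staged={none}
After op 16 (modify c.txt): modified={c.txt, e.txt} staged={none}
After op 17 (modify b.txt): modified={b.txt, c.txt, e.txt} staged={none}
After op 18 (git add c.txt): modified={b.txt, e.txt} staged={c.txt}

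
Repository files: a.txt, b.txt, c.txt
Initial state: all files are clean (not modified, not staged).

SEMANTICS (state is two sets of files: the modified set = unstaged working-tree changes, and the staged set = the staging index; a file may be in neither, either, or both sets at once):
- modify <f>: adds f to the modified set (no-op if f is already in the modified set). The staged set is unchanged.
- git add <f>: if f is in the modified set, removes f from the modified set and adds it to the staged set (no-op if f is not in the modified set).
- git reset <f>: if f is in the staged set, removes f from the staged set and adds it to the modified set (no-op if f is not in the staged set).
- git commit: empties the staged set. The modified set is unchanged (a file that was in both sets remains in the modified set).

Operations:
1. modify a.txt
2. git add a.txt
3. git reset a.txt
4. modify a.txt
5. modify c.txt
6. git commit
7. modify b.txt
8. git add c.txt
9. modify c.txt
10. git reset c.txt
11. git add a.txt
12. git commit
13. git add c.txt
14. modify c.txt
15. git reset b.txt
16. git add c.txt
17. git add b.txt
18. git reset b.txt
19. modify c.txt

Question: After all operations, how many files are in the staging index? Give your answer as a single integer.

Answer: 1

Derivation:
After op 1 (modify a.txt): modified={a.txt} staged={none}
After op 2 (git add a.txt): modified={none} staged={a.txt}
After op 3 (git reset a.txt): modified={a.txt} staged={none}
After op 4 (modify a.txt): modified={a.txt} staged={none}
After op 5 (modify c.txt): modified={a.txt, c.txt} staged={none}
After op 6 (git commit): modified={a.txt, c.txt} staged={none}
After op 7 (modify b.txt): modified={a.txt, b.txt, c.txt} staged={none}
After op 8 (git add c.txt): modified={a.txt, b.txt} staged={c.txt}
After op 9 (modify c.txt): modified={a.txt, b.txt, c.txt} staged={c.txt}
After op 10 (git reset c.txt): modified={a.txt, b.txt, c.txt} staged={none}
After op 11 (git add a.txt): modified={b.txt, c.txt} staged={a.txt}
After op 12 (git commit): modified={b.txt, c.txt} staged={none}
After op 13 (git add c.txt): modified={b.txt} staged={c.txt}
After op 14 (modify c.txt): modified={b.txt, c.txt} staged={c.txt}
After op 15 (git reset b.txt): modified={b.txt, c.txt} staged={c.txt}
After op 16 (git add c.txt): modified={b.txt} staged={c.txt}
After op 17 (git add b.txt): modified={none} staged={b.txt, c.txt}
After op 18 (git reset b.txt): modified={b.txt} staged={c.txt}
After op 19 (modify c.txt): modified={b.txt, c.txt} staged={c.txt}
Final staged set: {c.txt} -> count=1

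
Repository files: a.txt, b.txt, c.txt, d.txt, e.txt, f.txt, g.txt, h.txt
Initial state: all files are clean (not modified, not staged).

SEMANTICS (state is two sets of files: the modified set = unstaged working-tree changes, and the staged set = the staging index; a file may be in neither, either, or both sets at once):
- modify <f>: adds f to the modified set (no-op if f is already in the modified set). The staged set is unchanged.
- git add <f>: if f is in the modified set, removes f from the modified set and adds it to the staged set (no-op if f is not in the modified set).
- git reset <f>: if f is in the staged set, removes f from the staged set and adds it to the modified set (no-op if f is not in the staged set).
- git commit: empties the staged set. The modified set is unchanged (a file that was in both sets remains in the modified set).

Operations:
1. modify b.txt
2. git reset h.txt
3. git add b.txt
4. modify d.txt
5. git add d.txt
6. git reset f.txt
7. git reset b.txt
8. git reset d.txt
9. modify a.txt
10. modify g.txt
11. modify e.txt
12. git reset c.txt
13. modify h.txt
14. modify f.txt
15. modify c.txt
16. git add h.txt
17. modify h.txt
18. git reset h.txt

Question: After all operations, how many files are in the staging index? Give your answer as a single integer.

After op 1 (modify b.txt): modified={b.txt} staged={none}
After op 2 (git reset h.txt): modified={b.txt} staged={none}
After op 3 (git add b.txt): modified={none} staged={b.txt}
After op 4 (modify d.txt): modified={d.txt} staged={b.txt}
After op 5 (git add d.txt): modified={none} staged={b.txt, d.txt}
After op 6 (git reset f.txt): modified={none} staged={b.txt, d.txt}
After op 7 (git reset b.txt): modified={b.txt} staged={d.txt}
After op 8 (git reset d.txt): modified={b.txt, d.txt} staged={none}
After op 9 (modify a.txt): modified={a.txt, b.txt, d.txt} staged={none}
After op 10 (modify g.txt): modified={a.txt, b.txt, d.txt, g.txt} staged={none}
After op 11 (modify e.txt): modified={a.txt, b.txt, d.txt, e.txt, g.txt} staged={none}
After op 12 (git reset c.txt): modified={a.txt, b.txt, d.txt, e.txt, g.txt} staged={none}
After op 13 (modify h.txt): modified={a.txt, b.txt, d.txt, e.txt, g.txt, h.txt} staged={none}
After op 14 (modify f.txt): modified={a.txt, b.txt, d.txt, e.txt, f.txt, g.txt, h.txt} staged={none}
After op 15 (modify c.txt): modified={a.txt, b.txt, c.txt, d.txt, e.txt, f.txt, g.txt, h.txt} staged={none}
After op 16 (git add h.txt): modified={a.txt, b.txt, c.txt, d.txt, e.txt, f.txt, g.txt} staged={h.txt}
After op 17 (modify h.txt): modified={a.txt, b.txt, c.txt, d.txt, e.txt, f.txt, g.txt, h.txt} staged={h.txt}
After op 18 (git reset h.txt): modified={a.txt, b.txt, c.txt, d.txt, e.txt, f.txt, g.txt, h.txt} staged={none}
Final staged set: {none} -> count=0

Answer: 0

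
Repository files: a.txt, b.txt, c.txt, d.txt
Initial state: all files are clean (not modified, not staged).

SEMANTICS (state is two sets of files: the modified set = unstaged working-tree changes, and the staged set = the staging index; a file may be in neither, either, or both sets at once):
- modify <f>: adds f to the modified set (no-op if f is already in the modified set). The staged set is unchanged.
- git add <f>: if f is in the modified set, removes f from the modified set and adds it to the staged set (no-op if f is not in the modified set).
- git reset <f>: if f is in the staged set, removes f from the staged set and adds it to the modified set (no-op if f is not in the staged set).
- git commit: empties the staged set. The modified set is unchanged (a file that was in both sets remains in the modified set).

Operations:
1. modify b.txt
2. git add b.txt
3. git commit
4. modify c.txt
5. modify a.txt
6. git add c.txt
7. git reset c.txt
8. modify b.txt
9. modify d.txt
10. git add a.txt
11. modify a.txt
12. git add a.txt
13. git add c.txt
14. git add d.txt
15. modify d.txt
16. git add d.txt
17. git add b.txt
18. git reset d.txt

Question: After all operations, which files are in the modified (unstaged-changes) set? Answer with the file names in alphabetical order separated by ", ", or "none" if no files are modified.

After op 1 (modify b.txt): modified={b.txt} staged={none}
After op 2 (git add b.txt): modified={none} staged={b.txt}
After op 3 (git commit): modified={none} staged={none}
After op 4 (modify c.txt): modified={c.txt} staged={none}
After op 5 (modify a.txt): modified={a.txt, c.txt} staged={none}
After op 6 (git add c.txt): modified={a.txt} staged={c.txt}
After op 7 (git reset c.txt): modified={a.txt, c.txt} staged={none}
After op 8 (modify b.txt): modified={a.txt, b.txt, c.txt} staged={none}
After op 9 (modify d.txt): modified={a.txt, b.txt, c.txt, d.txt} staged={none}
After op 10 (git add a.txt): modified={b.txt, c.txt, d.txt} staged={a.txt}
After op 11 (modify a.txt): modified={a.txt, b.txt, c.txt, d.txt} staged={a.txt}
After op 12 (git add a.txt): modified={b.txt, c.txt, d.txt} staged={a.txt}
After op 13 (git add c.txt): modified={b.txt, d.txt} staged={a.txt, c.txt}
After op 14 (git add d.txt): modified={b.txt} staged={a.txt, c.txt, d.txt}
After op 15 (modify d.txt): modified={b.txt, d.txt} staged={a.txt, c.txt, d.txt}
After op 16 (git add d.txt): modified={b.txt} staged={a.txt, c.txt, d.txt}
After op 17 (git add b.txt): modified={none} staged={a.txt, b.txt, c.txt, d.txt}
After op 18 (git reset d.txt): modified={d.txt} staged={a.txt, b.txt, c.txt}

Answer: d.txt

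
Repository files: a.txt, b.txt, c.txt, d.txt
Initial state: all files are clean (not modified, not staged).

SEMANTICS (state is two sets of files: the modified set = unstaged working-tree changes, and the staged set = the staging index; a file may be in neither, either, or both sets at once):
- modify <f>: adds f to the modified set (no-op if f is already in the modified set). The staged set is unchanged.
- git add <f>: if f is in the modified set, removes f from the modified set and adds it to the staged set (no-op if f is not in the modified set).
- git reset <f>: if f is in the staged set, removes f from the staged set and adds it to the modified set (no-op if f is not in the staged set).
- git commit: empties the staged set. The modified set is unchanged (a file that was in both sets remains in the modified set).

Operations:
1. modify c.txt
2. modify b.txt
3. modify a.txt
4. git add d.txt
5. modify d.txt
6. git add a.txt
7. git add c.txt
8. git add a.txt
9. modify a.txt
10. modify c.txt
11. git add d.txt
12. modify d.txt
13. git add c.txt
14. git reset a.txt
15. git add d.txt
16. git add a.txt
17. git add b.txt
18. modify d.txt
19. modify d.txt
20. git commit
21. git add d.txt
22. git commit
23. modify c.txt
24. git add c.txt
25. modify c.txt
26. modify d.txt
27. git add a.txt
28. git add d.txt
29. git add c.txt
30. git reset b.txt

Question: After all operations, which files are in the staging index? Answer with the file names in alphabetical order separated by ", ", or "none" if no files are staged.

Answer: c.txt, d.txt

Derivation:
After op 1 (modify c.txt): modified={c.txt} staged={none}
After op 2 (modify b.txt): modified={b.txt, c.txt} staged={none}
After op 3 (modify a.txt): modified={a.txt, b.txt, c.txt} staged={none}
After op 4 (git add d.txt): modified={a.txt, b.txt, c.txt} staged={none}
After op 5 (modify d.txt): modified={a.txt, b.txt, c.txt, d.txt} staged={none}
After op 6 (git add a.txt): modified={b.txt, c.txt, d.txt} staged={a.txt}
After op 7 (git add c.txt): modified={b.txt, d.txt} staged={a.txt, c.txt}
After op 8 (git add a.txt): modified={b.txt, d.txt} staged={a.txt, c.txt}
After op 9 (modify a.txt): modified={a.txt, b.txt, d.txt} staged={a.txt, c.txt}
After op 10 (modify c.txt): modified={a.txt, b.txt, c.txt, d.txt} staged={a.txt, c.txt}
After op 11 (git add d.txt): modified={a.txt, b.txt, c.txt} staged={a.txt, c.txt, d.txt}
After op 12 (modify d.txt): modified={a.txt, b.txt, c.txt, d.txt} staged={a.txt, c.txt, d.txt}
After op 13 (git add c.txt): modified={a.txt, b.txt, d.txt} staged={a.txt, c.txt, d.txt}
After op 14 (git reset a.txt): modified={a.txt, b.txt, d.txt} staged={c.txt, d.txt}
After op 15 (git add d.txt): modified={a.txt, b.txt} staged={c.txt, d.txt}
After op 16 (git add a.txt): modified={b.txt} staged={a.txt, c.txt, d.txt}
After op 17 (git add b.txt): modified={none} staged={a.txt, b.txt, c.txt, d.txt}
After op 18 (modify d.txt): modified={d.txt} staged={a.txt, b.txt, c.txt, d.txt}
After op 19 (modify d.txt): modified={d.txt} staged={a.txt, b.txt, c.txt, d.txt}
After op 20 (git commit): modified={d.txt} staged={none}
After op 21 (git add d.txt): modified={none} staged={d.txt}
After op 22 (git commit): modified={none} staged={none}
After op 23 (modify c.txt): modified={c.txt} staged={none}
After op 24 (git add c.txt): modified={none} staged={c.txt}
After op 25 (modify c.txt): modified={c.txt} staged={c.txt}
After op 26 (modify d.txt): modified={c.txt, d.txt} staged={c.txt}
After op 27 (git add a.txt): modified={c.txt, d.txt} staged={c.txt}
After op 28 (git add d.txt): modified={c.txt} staged={c.txt, d.txt}
After op 29 (git add c.txt): modified={none} staged={c.txt, d.txt}
After op 30 (git reset b.txt): modified={none} staged={c.txt, d.txt}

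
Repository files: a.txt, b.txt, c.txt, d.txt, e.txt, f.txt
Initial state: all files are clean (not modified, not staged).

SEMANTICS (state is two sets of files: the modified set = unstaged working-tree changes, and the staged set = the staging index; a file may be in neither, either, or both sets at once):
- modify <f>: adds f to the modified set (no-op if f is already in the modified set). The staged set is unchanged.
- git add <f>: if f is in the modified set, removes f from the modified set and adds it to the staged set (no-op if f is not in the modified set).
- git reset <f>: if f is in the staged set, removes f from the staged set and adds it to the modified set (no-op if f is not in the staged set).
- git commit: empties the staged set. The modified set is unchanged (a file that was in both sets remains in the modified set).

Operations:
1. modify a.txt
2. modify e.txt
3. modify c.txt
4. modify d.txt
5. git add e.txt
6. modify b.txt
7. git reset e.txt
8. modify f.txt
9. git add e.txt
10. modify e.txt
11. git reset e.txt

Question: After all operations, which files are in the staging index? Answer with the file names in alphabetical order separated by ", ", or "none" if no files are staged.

After op 1 (modify a.txt): modified={a.txt} staged={none}
After op 2 (modify e.txt): modified={a.txt, e.txt} staged={none}
After op 3 (modify c.txt): modified={a.txt, c.txt, e.txt} staged={none}
After op 4 (modify d.txt): modified={a.txt, c.txt, d.txt, e.txt} staged={none}
After op 5 (git add e.txt): modified={a.txt, c.txt, d.txt} staged={e.txt}
After op 6 (modify b.txt): modified={a.txt, b.txt, c.txt, d.txt} staged={e.txt}
After op 7 (git reset e.txt): modified={a.txt, b.txt, c.txt, d.txt, e.txt} staged={none}
After op 8 (modify f.txt): modified={a.txt, b.txt, c.txt, d.txt, e.txt, f.txt} staged={none}
After op 9 (git add e.txt): modified={a.txt, b.txt, c.txt, d.txt, f.txt} staged={e.txt}
After op 10 (modify e.txt): modified={a.txt, b.txt, c.txt, d.txt, e.txt, f.txt} staged={e.txt}
After op 11 (git reset e.txt): modified={a.txt, b.txt, c.txt, d.txt, e.txt, f.txt} staged={none}

Answer: none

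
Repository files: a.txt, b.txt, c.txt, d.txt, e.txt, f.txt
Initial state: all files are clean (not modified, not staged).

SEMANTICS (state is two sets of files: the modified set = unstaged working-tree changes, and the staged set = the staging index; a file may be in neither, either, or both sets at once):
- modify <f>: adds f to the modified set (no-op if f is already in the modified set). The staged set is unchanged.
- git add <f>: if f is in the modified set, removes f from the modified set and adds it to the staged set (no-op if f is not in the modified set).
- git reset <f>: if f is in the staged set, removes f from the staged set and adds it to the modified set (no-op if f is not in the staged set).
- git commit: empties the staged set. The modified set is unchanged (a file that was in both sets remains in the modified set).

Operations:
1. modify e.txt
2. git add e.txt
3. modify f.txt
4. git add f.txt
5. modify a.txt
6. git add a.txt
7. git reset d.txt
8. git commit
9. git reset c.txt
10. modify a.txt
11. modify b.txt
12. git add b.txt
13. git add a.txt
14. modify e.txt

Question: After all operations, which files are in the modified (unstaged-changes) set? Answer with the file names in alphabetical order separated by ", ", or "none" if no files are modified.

After op 1 (modify e.txt): modified={e.txt} staged={none}
After op 2 (git add e.txt): modified={none} staged={e.txt}
After op 3 (modify f.txt): modified={f.txt} staged={e.txt}
After op 4 (git add f.txt): modified={none} staged={e.txt, f.txt}
After op 5 (modify a.txt): modified={a.txt} staged={e.txt, f.txt}
After op 6 (git add a.txt): modified={none} staged={a.txt, e.txt, f.txt}
After op 7 (git reset d.txt): modified={none} staged={a.txt, e.txt, f.txt}
After op 8 (git commit): modified={none} staged={none}
After op 9 (git reset c.txt): modified={none} staged={none}
After op 10 (modify a.txt): modified={a.txt} staged={none}
After op 11 (modify b.txt): modified={a.txt, b.txt} staged={none}
After op 12 (git add b.txt): modified={a.txt} staged={b.txt}
After op 13 (git add a.txt): modified={none} staged={a.txt, b.txt}
After op 14 (modify e.txt): modified={e.txt} staged={a.txt, b.txt}

Answer: e.txt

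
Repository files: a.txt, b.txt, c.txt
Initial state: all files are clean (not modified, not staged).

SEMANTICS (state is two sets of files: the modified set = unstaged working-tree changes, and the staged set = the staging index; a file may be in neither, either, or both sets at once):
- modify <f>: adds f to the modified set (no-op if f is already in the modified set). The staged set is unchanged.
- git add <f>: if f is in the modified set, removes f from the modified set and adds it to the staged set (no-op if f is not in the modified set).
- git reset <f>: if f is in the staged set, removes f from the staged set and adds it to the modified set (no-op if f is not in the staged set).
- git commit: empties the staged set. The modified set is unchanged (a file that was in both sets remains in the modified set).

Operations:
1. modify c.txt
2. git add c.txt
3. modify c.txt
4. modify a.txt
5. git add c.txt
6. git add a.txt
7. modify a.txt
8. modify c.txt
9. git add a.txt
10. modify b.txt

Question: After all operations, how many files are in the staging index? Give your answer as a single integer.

After op 1 (modify c.txt): modified={c.txt} staged={none}
After op 2 (git add c.txt): modified={none} staged={c.txt}
After op 3 (modify c.txt): modified={c.txt} staged={c.txt}
After op 4 (modify a.txt): modified={a.txt, c.txt} staged={c.txt}
After op 5 (git add c.txt): modified={a.txt} staged={c.txt}
After op 6 (git add a.txt): modified={none} staged={a.txt, c.txt}
After op 7 (modify a.txt): modified={a.txt} staged={a.txt, c.txt}
After op 8 (modify c.txt): modified={a.txt, c.txt} staged={a.txt, c.txt}
After op 9 (git add a.txt): modified={c.txt} staged={a.txt, c.txt}
After op 10 (modify b.txt): modified={b.txt, c.txt} staged={a.txt, c.txt}
Final staged set: {a.txt, c.txt} -> count=2

Answer: 2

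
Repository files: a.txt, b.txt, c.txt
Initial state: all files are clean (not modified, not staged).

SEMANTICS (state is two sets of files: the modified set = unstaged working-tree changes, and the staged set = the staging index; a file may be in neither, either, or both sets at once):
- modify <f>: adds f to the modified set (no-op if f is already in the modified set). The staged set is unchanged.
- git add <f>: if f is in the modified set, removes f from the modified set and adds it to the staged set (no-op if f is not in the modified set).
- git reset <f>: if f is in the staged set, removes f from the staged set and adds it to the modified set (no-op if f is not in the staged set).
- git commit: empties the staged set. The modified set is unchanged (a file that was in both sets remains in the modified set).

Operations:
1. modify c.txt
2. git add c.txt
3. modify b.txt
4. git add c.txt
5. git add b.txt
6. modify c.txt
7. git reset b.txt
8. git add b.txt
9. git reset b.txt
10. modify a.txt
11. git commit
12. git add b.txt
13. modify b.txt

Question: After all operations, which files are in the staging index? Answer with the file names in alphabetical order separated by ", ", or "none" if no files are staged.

After op 1 (modify c.txt): modified={c.txt} staged={none}
After op 2 (git add c.txt): modified={none} staged={c.txt}
After op 3 (modify b.txt): modified={b.txt} staged={c.txt}
After op 4 (git add c.txt): modified={b.txt} staged={c.txt}
After op 5 (git add b.txt): modified={none} staged={b.txt, c.txt}
After op 6 (modify c.txt): modified={c.txt} staged={b.txt, c.txt}
After op 7 (git reset b.txt): modified={b.txt, c.txt} staged={c.txt}
After op 8 (git add b.txt): modified={c.txt} staged={b.txt, c.txt}
After op 9 (git reset b.txt): modified={b.txt, c.txt} staged={c.txt}
After op 10 (modify a.txt): modified={a.txt, b.txt, c.txt} staged={c.txt}
After op 11 (git commit): modified={a.txt, b.txt, c.txt} staged={none}
After op 12 (git add b.txt): modified={a.txt, c.txt} staged={b.txt}
After op 13 (modify b.txt): modified={a.txt, b.txt, c.txt} staged={b.txt}

Answer: b.txt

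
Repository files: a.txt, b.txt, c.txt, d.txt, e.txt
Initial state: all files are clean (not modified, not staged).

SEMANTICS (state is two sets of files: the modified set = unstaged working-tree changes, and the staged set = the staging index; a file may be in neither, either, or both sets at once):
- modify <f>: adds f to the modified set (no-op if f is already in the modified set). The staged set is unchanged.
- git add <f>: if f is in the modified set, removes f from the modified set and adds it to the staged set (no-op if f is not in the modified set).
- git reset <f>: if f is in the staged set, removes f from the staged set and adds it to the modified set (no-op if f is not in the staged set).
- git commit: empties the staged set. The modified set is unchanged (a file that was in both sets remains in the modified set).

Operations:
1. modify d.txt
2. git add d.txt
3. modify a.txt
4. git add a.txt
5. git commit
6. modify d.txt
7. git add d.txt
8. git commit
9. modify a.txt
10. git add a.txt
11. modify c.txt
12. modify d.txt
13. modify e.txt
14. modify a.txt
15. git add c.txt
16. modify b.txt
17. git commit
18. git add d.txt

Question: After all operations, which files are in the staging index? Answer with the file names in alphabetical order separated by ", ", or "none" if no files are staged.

Answer: d.txt

Derivation:
After op 1 (modify d.txt): modified={d.txt} staged={none}
After op 2 (git add d.txt): modified={none} staged={d.txt}
After op 3 (modify a.txt): modified={a.txt} staged={d.txt}
After op 4 (git add a.txt): modified={none} staged={a.txt, d.txt}
After op 5 (git commit): modified={none} staged={none}
After op 6 (modify d.txt): modified={d.txt} staged={none}
After op 7 (git add d.txt): modified={none} staged={d.txt}
After op 8 (git commit): modified={none} staged={none}
After op 9 (modify a.txt): modified={a.txt} staged={none}
After op 10 (git add a.txt): modified={none} staged={a.txt}
After op 11 (modify c.txt): modified={c.txt} staged={a.txt}
After op 12 (modify d.txt): modified={c.txt, d.txt} staged={a.txt}
After op 13 (modify e.txt): modified={c.txt, d.txt, e.txt} staged={a.txt}
After op 14 (modify a.txt): modified={a.txt, c.txt, d.txt, e.txt} staged={a.txt}
After op 15 (git add c.txt): modified={a.txt, d.txt, e.txt} staged={a.txt, c.txt}
After op 16 (modify b.txt): modified={a.txt, b.txt, d.txt, e.txt} staged={a.txt, c.txt}
After op 17 (git commit): modified={a.txt, b.txt, d.txt, e.txt} staged={none}
After op 18 (git add d.txt): modified={a.txt, b.txt, e.txt} staged={d.txt}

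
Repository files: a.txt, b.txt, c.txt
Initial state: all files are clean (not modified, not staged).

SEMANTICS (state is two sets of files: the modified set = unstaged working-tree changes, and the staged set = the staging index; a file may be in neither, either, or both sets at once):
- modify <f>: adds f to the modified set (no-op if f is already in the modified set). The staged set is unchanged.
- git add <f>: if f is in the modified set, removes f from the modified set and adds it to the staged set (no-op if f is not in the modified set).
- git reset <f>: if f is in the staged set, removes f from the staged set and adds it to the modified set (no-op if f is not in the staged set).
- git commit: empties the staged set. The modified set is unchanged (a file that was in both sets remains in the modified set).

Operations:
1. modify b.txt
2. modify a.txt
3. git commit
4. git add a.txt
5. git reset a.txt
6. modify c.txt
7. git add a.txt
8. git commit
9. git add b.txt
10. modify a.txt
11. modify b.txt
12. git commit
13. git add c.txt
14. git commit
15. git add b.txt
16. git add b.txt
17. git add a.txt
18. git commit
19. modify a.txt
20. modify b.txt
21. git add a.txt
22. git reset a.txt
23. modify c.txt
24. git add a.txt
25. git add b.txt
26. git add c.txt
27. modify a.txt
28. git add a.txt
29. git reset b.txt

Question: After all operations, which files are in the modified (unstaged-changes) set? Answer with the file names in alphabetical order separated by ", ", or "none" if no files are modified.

After op 1 (modify b.txt): modified={b.txt} staged={none}
After op 2 (modify a.txt): modified={a.txt, b.txt} staged={none}
After op 3 (git commit): modified={a.txt, b.txt} staged={none}
After op 4 (git add a.txt): modified={b.txt} staged={a.txt}
After op 5 (git reset a.txt): modified={a.txt, b.txt} staged={none}
After op 6 (modify c.txt): modified={a.txt, b.txt, c.txt} staged={none}
After op 7 (git add a.txt): modified={b.txt, c.txt} staged={a.txt}
After op 8 (git commit): modified={b.txt, c.txt} staged={none}
After op 9 (git add b.txt): modified={c.txt} staged={b.txt}
After op 10 (modify a.txt): modified={a.txt, c.txt} staged={b.txt}
After op 11 (modify b.txt): modified={a.txt, b.txt, c.txt} staged={b.txt}
After op 12 (git commit): modified={a.txt, b.txt, c.txt} staged={none}
After op 13 (git add c.txt): modified={a.txt, b.txt} staged={c.txt}
After op 14 (git commit): modified={a.txt, b.txt} staged={none}
After op 15 (git add b.txt): modified={a.txt} staged={b.txt}
After op 16 (git add b.txt): modified={a.txt} staged={b.txt}
After op 17 (git add a.txt): modified={none} staged={a.txt, b.txt}
After op 18 (git commit): modified={none} staged={none}
After op 19 (modify a.txt): modified={a.txt} staged={none}
After op 20 (modify b.txt): modified={a.txt, b.txt} staged={none}
After op 21 (git add a.txt): modified={b.txt} staged={a.txt}
After op 22 (git reset a.txt): modified={a.txt, b.txt} staged={none}
After op 23 (modify c.txt): modified={a.txt, b.txt, c.txt} staged={none}
After op 24 (git add a.txt): modified={b.txt, c.txt} staged={a.txt}
After op 25 (git add b.txt): modified={c.txt} staged={a.txt, b.txt}
After op 26 (git add c.txt): modified={none} staged={a.txt, b.txt, c.txt}
After op 27 (modify a.txt): modified={a.txt} staged={a.txt, b.txt, c.txt}
After op 28 (git add a.txt): modified={none} staged={a.txt, b.txt, c.txt}
After op 29 (git reset b.txt): modified={b.txt} staged={a.txt, c.txt}

Answer: b.txt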